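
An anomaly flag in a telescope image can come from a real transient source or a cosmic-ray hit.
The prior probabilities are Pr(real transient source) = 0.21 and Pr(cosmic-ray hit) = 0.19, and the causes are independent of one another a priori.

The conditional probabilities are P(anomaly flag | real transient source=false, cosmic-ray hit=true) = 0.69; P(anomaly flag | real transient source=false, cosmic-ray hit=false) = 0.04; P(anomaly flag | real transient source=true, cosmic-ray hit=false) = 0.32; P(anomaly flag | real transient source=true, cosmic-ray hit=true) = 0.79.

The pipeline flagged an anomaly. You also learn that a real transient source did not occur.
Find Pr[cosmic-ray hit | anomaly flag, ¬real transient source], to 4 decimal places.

Sum P(anomaly flag|·) weighted by the priors over both values of cosmic-ray hit:
  P(anomaly flag | ¬real transient source) = 0.04*0.81 + 0.69*0.19
        = 0.032400 + 0.131100 = 0.163500
Configurations with cosmic-ray hit contribute 0.131100, so
  P(cosmic-ray hit | anomaly flag, ¬real transient source) = 0.131100 / 0.163500 ≈ 0.8018

Pr[cosmic-ray hit | anomaly flag, ¬real transient source] ≈ 0.8018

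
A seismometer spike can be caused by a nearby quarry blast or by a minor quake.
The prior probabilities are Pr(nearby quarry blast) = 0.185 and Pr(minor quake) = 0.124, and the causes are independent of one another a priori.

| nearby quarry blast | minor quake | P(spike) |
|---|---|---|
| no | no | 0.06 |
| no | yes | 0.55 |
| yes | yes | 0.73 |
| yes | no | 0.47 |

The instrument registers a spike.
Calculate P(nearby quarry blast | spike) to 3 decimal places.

For the numerator, keep only nearby quarry blast=true terms: 0.076168 + 0.016746 = 0.092914
Normalizer over all consistent configurations: 0.06×0.815×0.876 + 0.55×0.815×0.124 + 0.47×0.185×0.876 + 0.73×0.185×0.124 = 0.191333
Posterior = 0.092914 / 0.191333 ≈ 0.486

P(nearby quarry blast | spike) ≈ 0.486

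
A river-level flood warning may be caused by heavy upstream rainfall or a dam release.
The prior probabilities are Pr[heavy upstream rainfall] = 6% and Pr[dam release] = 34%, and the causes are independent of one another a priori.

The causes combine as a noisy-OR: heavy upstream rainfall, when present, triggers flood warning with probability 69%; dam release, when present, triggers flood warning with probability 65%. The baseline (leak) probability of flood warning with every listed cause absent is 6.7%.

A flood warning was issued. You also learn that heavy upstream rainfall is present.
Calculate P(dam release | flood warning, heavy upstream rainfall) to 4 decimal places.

P(dam release | flood warning, heavy upstream rainfall) ≈ 0.3945

Under noisy-OR, P(flood warning | causes) = 1 − (1−0.067)·∏(1−qᵢ) over the active causes.
By total probability over both values of dam release:
  P(flood warning | heavy upstream rainfall) = 0.71077·0.66 + 0.898769·0.34
        = 0.469108 + 0.305581 = 0.774689
Keeping only the dam release-present terms gives 0.305581, so
  P(dam release | flood warning, heavy upstream rainfall) = 0.305581 / 0.774689 ≈ 0.3945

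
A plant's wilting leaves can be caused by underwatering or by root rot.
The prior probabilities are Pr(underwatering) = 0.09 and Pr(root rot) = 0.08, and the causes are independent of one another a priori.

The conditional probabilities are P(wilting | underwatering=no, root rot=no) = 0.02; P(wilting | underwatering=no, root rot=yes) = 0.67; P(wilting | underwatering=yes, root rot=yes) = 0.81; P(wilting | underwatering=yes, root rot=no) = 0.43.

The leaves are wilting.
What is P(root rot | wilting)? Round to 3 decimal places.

P(root rot | wilting) ≈ 0.511

Weight on root rot=true, given the evidence: 0.048776 + 0.005832 = 0.054608
The normalizing constant is 0.02*0.91*0.92 + 0.67*0.91*0.08 + 0.43*0.09*0.92 + 0.81*0.09*0.08 = 0.106956
P(root rot | wilting) = 0.054608/0.106956 ≈ 0.511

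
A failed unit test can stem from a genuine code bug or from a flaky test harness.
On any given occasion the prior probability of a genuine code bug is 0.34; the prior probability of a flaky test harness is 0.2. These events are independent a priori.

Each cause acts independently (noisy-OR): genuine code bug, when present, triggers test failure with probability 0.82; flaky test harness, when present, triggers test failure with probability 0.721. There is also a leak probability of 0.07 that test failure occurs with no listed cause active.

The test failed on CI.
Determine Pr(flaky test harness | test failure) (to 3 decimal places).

Under noisy-OR, P(test failure | causes) = 1 − (1−0.07)·∏(1−qᵢ) over the active causes.
Numerator (weight on configurations with flaky test harness): 0.097750 + 0.064824 = 0.162574
Denominator P(test failure): 0.07·0.66·0.8 + 0.74053·0.66·0.2 + 0.8326·0.34·0.8 + 0.953295·0.34·0.2 = 0.426001
P(flaky test harness | test failure) = 0.162574/0.426001 ≈ 0.382

Pr(flaky test harness | test failure) ≈ 0.382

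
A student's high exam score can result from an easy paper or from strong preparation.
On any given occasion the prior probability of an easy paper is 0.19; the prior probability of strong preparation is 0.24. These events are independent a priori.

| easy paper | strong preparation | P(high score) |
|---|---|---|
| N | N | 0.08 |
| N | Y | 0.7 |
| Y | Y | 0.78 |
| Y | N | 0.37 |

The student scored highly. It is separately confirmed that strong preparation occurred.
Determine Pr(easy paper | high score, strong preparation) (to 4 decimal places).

Pr(easy paper | high score, strong preparation) ≈ 0.2072

By total probability over both values of easy paper:
  P(high score | strong preparation) = 0.7×0.81 + 0.78×0.19
        = 0.567000 + 0.148200 = 0.715200
The terms with easy paper present sum to 0.148200, so
  P(easy paper | high score, strong preparation) = 0.148200 / 0.715200 ≈ 0.2072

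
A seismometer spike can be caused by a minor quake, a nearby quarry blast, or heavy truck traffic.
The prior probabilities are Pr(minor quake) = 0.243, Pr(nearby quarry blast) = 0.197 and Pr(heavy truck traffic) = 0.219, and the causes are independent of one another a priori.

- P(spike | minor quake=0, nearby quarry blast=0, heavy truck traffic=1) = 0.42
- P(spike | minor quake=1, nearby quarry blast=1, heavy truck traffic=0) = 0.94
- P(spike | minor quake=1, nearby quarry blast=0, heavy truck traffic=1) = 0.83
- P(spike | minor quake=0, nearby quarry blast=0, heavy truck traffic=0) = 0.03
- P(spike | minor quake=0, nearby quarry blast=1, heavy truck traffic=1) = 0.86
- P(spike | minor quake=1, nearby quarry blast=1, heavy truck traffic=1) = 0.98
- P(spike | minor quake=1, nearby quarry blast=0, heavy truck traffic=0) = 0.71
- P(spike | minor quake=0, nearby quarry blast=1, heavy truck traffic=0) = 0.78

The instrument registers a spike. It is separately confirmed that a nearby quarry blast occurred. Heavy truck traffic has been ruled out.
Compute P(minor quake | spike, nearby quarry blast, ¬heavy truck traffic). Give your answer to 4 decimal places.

Enumerate both values of minor quake and weight by the priors:
  P(spike | nearby quarry blast, ¬heavy truck traffic) = 0.78×0.757 + 0.94×0.243
        = 0.590460 + 0.228420 = 0.818880
Configurations with minor quake contribute 0.228420, so
  P(minor quake | spike, nearby quarry blast, ¬heavy truck traffic) = 0.228420 / 0.818880 ≈ 0.2789

P(minor quake | spike, nearby quarry blast, ¬heavy truck traffic) ≈ 0.2789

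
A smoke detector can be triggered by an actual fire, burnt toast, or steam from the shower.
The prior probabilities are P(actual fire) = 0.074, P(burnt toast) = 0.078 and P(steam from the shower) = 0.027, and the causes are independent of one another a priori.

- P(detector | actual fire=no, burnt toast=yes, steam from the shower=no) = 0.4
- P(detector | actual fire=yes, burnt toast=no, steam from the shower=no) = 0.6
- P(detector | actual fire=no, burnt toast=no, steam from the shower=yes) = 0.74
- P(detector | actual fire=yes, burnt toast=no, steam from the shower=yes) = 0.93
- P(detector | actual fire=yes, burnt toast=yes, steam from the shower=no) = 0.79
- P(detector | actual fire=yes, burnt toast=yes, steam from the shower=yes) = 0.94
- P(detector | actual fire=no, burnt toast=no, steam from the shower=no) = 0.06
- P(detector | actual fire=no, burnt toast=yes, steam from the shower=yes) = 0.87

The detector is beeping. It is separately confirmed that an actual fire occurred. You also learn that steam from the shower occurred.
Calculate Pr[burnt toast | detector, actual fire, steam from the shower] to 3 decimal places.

Weight on burnt toast=true, given the evidence: 0.94×0.078 = 0.073320
Normalizer over all consistent configurations: 0.93×0.922 + 0.94×0.078 = 0.930780
P(burnt toast | detector, actual fire, steam from the shower) = 0.073320/0.930780 ≈ 0.079

Pr[burnt toast | detector, actual fire, steam from the shower] ≈ 0.079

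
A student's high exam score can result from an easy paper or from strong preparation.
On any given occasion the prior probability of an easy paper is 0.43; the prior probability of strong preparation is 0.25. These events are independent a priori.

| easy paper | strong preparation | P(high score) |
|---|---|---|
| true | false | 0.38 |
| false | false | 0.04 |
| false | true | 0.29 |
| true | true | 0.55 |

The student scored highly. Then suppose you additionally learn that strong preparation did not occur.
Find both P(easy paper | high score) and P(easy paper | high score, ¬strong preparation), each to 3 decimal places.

P(easy paper | high score) ≈ 0.757; P(easy paper | high score, ¬strong preparation) ≈ 0.878

P(high score) = 0.04×0.57×0.75 + 0.29×0.57×0.25 + 0.38×0.43×0.75 + 0.55×0.43×0.25 = 0.017100 + 0.041325 + 0.122550 + 0.059125 = 0.240100
The easy paper-present share is 0.122550 + 0.059125 = 0.181675.
Hence the posterior is 0.181675/0.240100 ≈ 0.757.

Now also conditioning on strong preparation≠true:
For the numerator, keep only easy paper=true terms: 0.38×0.43 = 0.163400
Normalizer over all consistent configurations: 0.04×0.57 + 0.38×0.43 = 0.186200
P(easy paper | high score, ¬strong preparation) = 0.163400/0.186200 ≈ 0.878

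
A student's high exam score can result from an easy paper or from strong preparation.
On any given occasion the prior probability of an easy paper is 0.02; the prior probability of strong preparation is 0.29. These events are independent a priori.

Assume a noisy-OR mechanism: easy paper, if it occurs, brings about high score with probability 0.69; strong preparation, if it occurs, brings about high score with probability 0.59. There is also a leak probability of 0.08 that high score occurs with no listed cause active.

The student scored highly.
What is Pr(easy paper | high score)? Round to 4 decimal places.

Under noisy-OR, P(high score | causes) = 1 − (1−0.08)·∏(1−qᵢ) over the active causes.
Enumerate the 4 (easy paper, strong preparation) configurations and weight by the priors:
  P(high score) = 0.08·0.98·0.71 + 0.6228·0.98·0.29 + 0.7148·0.02·0.71 + 0.883068·0.02·0.29
        = 0.055664 + 0.177000 + 0.010150 + 0.005122 = 0.247936
The terms with easy paper present sum to 0.015272, so
  P(easy paper | high score) = 0.015272 / 0.247936 ≈ 0.0616

Pr(easy paper | high score) ≈ 0.0616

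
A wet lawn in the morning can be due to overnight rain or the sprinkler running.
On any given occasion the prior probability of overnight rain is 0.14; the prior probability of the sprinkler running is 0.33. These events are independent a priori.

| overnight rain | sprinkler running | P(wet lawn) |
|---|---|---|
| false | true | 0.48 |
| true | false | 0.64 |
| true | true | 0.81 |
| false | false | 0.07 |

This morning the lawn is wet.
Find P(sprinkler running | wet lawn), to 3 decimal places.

P(wet lawn) = 0.07·0.86·0.67 + 0.48·0.86·0.33 + 0.64·0.14·0.67 + 0.81·0.14·0.33 = 0.040334 + 0.136224 + 0.060032 + 0.037422 = 0.274012
Restricting to configurations with sprinkler running present: 0.136224 + 0.037422 = 0.173646.
P(sprinkler running | wet lawn) = 0.173646 / 0.274012 ≈ 0.634

P(sprinkler running | wet lawn) ≈ 0.634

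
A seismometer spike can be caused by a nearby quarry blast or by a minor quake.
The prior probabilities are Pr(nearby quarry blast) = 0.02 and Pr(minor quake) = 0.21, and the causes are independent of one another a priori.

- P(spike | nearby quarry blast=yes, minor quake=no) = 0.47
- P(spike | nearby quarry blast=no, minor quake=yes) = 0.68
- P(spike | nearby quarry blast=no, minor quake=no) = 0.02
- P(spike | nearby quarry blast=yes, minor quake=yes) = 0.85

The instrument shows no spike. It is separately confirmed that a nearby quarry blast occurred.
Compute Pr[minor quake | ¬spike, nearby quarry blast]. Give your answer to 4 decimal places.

Weight on minor quake=true, given the evidence: 0.15×0.21 = 0.031500
The normalizing constant is 0.53×0.79 + 0.15×0.21 = 0.450200
P(minor quake | ¬spike, nearby quarry blast) = 0.031500/0.450200 ≈ 0.0700

Pr[minor quake | ¬spike, nearby quarry blast] ≈ 0.0700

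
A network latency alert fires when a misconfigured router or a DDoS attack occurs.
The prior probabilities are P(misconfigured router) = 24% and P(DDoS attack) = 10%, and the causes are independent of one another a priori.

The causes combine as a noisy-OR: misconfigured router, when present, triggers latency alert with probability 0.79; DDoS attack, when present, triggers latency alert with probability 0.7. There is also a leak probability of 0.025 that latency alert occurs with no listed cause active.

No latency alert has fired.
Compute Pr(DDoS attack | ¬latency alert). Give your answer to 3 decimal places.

Under noisy-OR, P(latency alert | causes) = 1 − (1−0.025)·∏(1−qᵢ) over the active causes.
P(¬latency alert) = 0.975×0.76×0.9 + 0.2925×0.76×0.1 + 0.20475×0.24×0.9 + 0.061425×0.24×0.1 = 0.666900 + 0.022230 + 0.044226 + 0.001474 = 0.734830
Restricting to configurations with DDoS attack present: 0.022230 + 0.001474 = 0.023704.
Hence the posterior is 0.023704/0.734830 ≈ 0.032.

Pr(DDoS attack | ¬latency alert) ≈ 0.032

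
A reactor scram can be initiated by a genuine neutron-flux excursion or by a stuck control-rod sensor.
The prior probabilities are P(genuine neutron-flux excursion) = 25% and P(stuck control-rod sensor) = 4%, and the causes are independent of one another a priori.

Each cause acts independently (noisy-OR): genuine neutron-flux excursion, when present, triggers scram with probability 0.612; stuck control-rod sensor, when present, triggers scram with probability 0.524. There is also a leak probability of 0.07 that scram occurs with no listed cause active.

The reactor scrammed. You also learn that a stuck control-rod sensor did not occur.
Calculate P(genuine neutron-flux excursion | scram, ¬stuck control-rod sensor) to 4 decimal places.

P(genuine neutron-flux excursion | scram, ¬stuck control-rod sensor) ≈ 0.7527

Under noisy-OR, P(scram | causes) = 1 − (1−0.07)·∏(1−qᵢ) over the active causes.
P(scram | ¬stuck control-rod sensor) = 0.07*0.75 + 0.63916*0.25 = 0.052500 + 0.159790 = 0.212290
Restricting to configurations with genuine neutron-flux excursion present: 0.63916*0.25 = 0.159790.
Hence the posterior is 0.159790/0.212290 ≈ 0.7527.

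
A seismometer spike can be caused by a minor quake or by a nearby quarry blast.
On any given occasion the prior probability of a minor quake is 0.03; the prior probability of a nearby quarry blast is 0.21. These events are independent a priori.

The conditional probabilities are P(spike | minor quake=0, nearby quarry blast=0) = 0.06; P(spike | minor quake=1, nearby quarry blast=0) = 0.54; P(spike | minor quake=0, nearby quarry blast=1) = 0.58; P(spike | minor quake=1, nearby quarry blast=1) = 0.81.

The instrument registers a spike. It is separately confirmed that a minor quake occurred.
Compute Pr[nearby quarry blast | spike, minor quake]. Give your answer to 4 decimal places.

For the numerator, keep only nearby quarry blast=true terms: 0.81×0.21 = 0.170100
The normalizing constant is 0.54×0.79 + 0.81×0.21 = 0.596700
Posterior = 0.170100 / 0.596700 ≈ 0.2851

Pr[nearby quarry blast | spike, minor quake] ≈ 0.2851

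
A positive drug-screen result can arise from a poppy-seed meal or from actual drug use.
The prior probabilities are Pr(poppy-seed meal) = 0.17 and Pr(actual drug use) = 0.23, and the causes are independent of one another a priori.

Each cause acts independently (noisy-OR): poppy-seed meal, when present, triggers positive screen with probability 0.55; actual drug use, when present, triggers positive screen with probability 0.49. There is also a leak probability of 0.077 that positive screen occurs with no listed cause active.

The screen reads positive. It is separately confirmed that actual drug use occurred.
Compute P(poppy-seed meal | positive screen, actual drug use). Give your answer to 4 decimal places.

P(poppy-seed meal | positive screen, actual drug use) ≈ 0.2337

Under noisy-OR, P(positive screen | causes) = 1 − (1−0.077)·∏(1−qᵢ) over the active causes.
P(positive screen | actual drug use) = 0.52927*0.83 + 0.788172*0.17 = 0.439294 + 0.133989 = 0.573283
Restricting to configurations with poppy-seed meal present: 0.788172*0.17 = 0.133989.
P(poppy-seed meal | positive screen, actual drug use) = 0.133989 / 0.573283 ≈ 0.2337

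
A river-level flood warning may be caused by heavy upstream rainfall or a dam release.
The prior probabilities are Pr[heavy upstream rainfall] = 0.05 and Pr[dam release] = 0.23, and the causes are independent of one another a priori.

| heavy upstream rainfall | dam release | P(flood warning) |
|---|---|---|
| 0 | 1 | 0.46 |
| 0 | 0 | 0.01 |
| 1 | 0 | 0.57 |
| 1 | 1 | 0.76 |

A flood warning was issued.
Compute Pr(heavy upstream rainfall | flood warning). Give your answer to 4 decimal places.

Pr(heavy upstream rainfall | flood warning) ≈ 0.2215

Enumerate the 4 (heavy upstream rainfall, dam release) configurations and weight by the priors:
  P(flood warning) = 0.01*0.95*0.77 + 0.46*0.95*0.23 + 0.57*0.05*0.77 + 0.76*0.05*0.23
        = 0.007315 + 0.100510 + 0.021945 + 0.008740 = 0.138510
Configurations with heavy upstream rainfall contribute 0.030685, so
  P(heavy upstream rainfall | flood warning) = 0.030685 / 0.138510 ≈ 0.2215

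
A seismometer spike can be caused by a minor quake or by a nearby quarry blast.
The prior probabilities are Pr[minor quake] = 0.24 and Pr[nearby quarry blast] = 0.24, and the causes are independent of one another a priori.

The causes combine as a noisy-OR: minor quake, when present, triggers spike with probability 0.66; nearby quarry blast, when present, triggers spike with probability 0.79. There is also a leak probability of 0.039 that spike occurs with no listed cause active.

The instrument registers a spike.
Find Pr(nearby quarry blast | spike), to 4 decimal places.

Pr(nearby quarry blast | spike) ≈ 0.5782

Under noisy-OR, P(spike | causes) = 1 − (1−0.039)·∏(1−qᵢ) over the active causes.
For the numerator, keep only nearby quarry blast=true terms: 0.145590 + 0.053648 = 0.199238
Normalizer over all consistent configurations: 0.039×0.76×0.76 + 0.79819×0.76×0.24 + 0.67326×0.24×0.76 + 0.931385×0.24×0.24 = 0.344567
P(nearby quarry blast | spike) = 0.199238/0.344567 ≈ 0.5782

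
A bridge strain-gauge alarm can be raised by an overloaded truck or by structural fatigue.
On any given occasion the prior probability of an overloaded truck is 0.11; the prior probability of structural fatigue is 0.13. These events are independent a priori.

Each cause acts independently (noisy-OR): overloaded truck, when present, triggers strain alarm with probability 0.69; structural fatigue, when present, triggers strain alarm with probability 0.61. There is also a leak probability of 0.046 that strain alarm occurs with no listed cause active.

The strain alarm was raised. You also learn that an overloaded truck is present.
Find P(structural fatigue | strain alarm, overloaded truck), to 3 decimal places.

Under noisy-OR, P(strain alarm | causes) = 1 − (1−0.046)·∏(1−qᵢ) over the active causes.
For the numerator, keep only structural fatigue=true terms: 0.884661×0.13 = 0.115006
Normalizer over all consistent configurations: 0.70426×0.87 + 0.884661×0.13 = 0.727712
P(structural fatigue | strain alarm, overloaded truck) = 0.115006/0.727712 ≈ 0.158

P(structural fatigue | strain alarm, overloaded truck) ≈ 0.158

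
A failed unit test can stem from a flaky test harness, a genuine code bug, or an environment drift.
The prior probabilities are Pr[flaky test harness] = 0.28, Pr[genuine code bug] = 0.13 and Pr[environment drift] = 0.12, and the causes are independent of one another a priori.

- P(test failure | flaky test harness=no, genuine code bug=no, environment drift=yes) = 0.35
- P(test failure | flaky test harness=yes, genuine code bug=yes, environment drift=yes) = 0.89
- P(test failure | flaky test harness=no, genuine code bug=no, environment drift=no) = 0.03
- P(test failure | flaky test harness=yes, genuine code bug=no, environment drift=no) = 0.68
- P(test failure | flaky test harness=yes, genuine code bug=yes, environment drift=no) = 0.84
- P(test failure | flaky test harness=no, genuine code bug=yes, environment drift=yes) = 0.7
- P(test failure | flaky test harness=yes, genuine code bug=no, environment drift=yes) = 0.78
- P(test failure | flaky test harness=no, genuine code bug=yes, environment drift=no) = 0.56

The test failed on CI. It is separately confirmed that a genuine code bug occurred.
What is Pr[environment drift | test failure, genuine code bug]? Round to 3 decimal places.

Pr[environment drift | test failure, genuine code bug] ≈ 0.139

P(test failure | genuine code bug) = 0.56×0.72×0.88 + 0.7×0.72×0.12 + 0.84×0.28×0.88 + 0.89×0.28×0.12 = 0.354816 + 0.060480 + 0.206976 + 0.029904 = 0.652176
Restricting to configurations with environment drift present: 0.060480 + 0.029904 = 0.090384.
P(environment drift | test failure, genuine code bug) = 0.090384 / 0.652176 ≈ 0.139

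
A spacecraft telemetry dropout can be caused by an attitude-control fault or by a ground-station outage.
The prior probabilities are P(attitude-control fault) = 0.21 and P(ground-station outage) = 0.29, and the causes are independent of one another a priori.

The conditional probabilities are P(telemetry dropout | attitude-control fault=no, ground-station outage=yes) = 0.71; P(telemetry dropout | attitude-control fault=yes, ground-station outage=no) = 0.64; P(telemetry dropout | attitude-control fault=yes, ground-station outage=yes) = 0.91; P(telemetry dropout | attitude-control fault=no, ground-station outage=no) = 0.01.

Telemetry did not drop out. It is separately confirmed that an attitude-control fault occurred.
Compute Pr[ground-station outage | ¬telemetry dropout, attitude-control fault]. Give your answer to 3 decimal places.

Pr[ground-station outage | ¬telemetry dropout, attitude-control fault] ≈ 0.093

P(¬telemetry dropout | attitude-control fault) = 0.36·0.71 + 0.09·0.29 = 0.255600 + 0.026100 = 0.281700
The ground-station outage-present share is 0.09·0.29 = 0.026100.
P(ground-station outage | ¬telemetry dropout, attitude-control fault) = 0.026100 / 0.281700 ≈ 0.093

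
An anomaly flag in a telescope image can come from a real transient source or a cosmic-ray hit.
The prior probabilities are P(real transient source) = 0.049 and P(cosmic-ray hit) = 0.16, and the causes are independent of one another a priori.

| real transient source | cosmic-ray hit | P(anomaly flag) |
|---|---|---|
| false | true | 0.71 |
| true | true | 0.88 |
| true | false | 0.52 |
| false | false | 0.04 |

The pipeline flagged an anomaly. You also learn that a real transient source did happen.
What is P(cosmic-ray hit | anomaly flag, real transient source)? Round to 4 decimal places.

Numerator (weight on configurations with cosmic-ray hit): 0.88·0.16 = 0.140800
Normalizer over all consistent configurations: 0.52·0.84 + 0.88·0.16 = 0.577600
P(cosmic-ray hit | anomaly flag, real transient source) = 0.140800/0.577600 ≈ 0.2438

P(cosmic-ray hit | anomaly flag, real transient source) ≈ 0.2438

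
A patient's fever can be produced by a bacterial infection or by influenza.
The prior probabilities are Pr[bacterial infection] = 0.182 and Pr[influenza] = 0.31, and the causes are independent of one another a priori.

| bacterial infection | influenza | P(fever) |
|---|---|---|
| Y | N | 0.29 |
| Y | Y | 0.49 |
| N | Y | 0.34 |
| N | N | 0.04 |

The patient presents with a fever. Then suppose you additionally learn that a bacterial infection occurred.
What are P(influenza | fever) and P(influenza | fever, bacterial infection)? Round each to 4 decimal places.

P(influenza | fever) ≈ 0.6587; P(influenza | fever, bacterial infection) ≈ 0.4315

P(fever) = 0.04·0.818·0.69 + 0.34·0.818·0.31 + 0.29·0.182·0.69 + 0.49·0.182·0.31 = 0.022577 + 0.086217 + 0.036418 + 0.027646 = 0.172858
Of this, 0.113863 comes from 0.086217 + 0.027646 (the influenza=true cases).
P(influenza | fever) = 0.113863 / 0.172858 ≈ 0.6587

Now condition on the additional information:
P(fever | bacterial infection) = 0.29*0.69 + 0.49*0.31 = 0.200100 + 0.151900 = 0.352000
Of this, 0.151900 comes from 0.49*0.31 (the influenza=true cases).
P(influenza | fever, bacterial infection) = 0.151900 / 0.352000 ≈ 0.4315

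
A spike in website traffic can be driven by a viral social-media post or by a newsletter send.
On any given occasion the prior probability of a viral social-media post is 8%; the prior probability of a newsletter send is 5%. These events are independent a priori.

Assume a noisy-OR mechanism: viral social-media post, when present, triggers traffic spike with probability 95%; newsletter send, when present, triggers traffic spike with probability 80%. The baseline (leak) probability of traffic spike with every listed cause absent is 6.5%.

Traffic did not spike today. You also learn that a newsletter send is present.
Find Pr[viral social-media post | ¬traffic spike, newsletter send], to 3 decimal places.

Pr[viral social-media post | ¬traffic spike, newsletter send] ≈ 0.004

Under noisy-OR, P(traffic spike | causes) = 1 − (1−0.065)·∏(1−qᵢ) over the active causes.
P(¬traffic spike | newsletter send) = 0.187·0.92 + 0.00935·0.08 = 0.172040 + 0.000748 = 0.172788
Of this, 0.000748 comes from 0.00935·0.08 (the viral social-media post=true cases).
Hence the posterior is 0.000748/0.172788 ≈ 0.004.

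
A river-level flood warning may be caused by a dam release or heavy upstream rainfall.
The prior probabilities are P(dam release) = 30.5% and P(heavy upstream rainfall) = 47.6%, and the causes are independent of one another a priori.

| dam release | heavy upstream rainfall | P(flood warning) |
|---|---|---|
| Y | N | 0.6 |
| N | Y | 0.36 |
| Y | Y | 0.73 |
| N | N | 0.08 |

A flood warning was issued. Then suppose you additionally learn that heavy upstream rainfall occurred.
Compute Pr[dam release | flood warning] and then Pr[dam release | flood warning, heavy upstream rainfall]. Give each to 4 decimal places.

Pr[dam release | flood warning] ≈ 0.5766; Pr[dam release | flood warning, heavy upstream rainfall] ≈ 0.4709

By total probability over the 4 (dam release, heavy upstream rainfall) configurations:
  P(flood warning) = 0.08*0.695*0.524 + 0.36*0.695*0.476 + 0.6*0.305*0.524 + 0.73*0.305*0.476
        = 0.029134 + 0.119095 + 0.095892 + 0.105981 = 0.350102
Configurations with dam release contribute 0.201873, so
  P(dam release | flood warning) = 0.201873 / 0.350102 ≈ 0.5766

Now also conditioning on heavy upstream rainfall=true:
P(flood warning | heavy upstream rainfall) = 0.36·0.695 + 0.73·0.305 = 0.250200 + 0.222650 = 0.472850
Restricting to configurations with dam release present: 0.73·0.305 = 0.222650.
So P(dam release | flood warning, heavy upstream rainfall) = 0.222650/0.472850 ≈ 0.4709.
— heavy upstream rainfall explains away the evidence for dam release.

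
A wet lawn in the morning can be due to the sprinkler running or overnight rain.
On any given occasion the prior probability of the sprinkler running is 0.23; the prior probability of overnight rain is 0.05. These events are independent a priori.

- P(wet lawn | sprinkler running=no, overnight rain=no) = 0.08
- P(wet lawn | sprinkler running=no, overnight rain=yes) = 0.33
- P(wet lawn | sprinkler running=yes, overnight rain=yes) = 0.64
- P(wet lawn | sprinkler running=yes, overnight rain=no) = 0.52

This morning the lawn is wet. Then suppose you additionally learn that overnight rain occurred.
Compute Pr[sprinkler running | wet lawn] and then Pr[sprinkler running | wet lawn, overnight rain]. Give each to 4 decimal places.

P(wet lawn) = 0.08·0.77·0.95 + 0.33·0.77·0.05 + 0.52·0.23·0.95 + 0.64·0.23·0.05 = 0.058520 + 0.012705 + 0.113620 + 0.007360 = 0.192205
The sprinkler running-present share is 0.113620 + 0.007360 = 0.120980.
P(sprinkler running | wet lawn) = 0.120980 / 0.192205 ≈ 0.6294

Now also conditioning on overnight rain=true:
Weight on sprinkler running=true, given the evidence: 0.64×0.23 = 0.147200
The normalizing constant is 0.33×0.77 + 0.64×0.23 = 0.401300
P(sprinkler running | wet lawn, overnight rain) = 0.147200/0.401300 ≈ 0.3668

Pr[sprinkler running | wet lawn] ≈ 0.6294; Pr[sprinkler running | wet lawn, overnight rain] ≈ 0.3668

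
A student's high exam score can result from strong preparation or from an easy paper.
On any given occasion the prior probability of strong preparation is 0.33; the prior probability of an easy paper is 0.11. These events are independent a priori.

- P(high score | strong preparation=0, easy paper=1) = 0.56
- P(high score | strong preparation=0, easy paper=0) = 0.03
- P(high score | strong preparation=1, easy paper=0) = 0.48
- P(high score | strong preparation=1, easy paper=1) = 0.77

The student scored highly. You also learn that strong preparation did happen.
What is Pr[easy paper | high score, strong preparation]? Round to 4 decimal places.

Sum P(high score|·) weighted by the priors over both values of easy paper:
  P(high score | strong preparation) = 0.48*0.89 + 0.77*0.11
        = 0.427200 + 0.084700 = 0.511900
Configurations with easy paper contribute 0.084700, so
  P(easy paper | high score, strong preparation) = 0.084700 / 0.511900 ≈ 0.1655

Pr[easy paper | high score, strong preparation] ≈ 0.1655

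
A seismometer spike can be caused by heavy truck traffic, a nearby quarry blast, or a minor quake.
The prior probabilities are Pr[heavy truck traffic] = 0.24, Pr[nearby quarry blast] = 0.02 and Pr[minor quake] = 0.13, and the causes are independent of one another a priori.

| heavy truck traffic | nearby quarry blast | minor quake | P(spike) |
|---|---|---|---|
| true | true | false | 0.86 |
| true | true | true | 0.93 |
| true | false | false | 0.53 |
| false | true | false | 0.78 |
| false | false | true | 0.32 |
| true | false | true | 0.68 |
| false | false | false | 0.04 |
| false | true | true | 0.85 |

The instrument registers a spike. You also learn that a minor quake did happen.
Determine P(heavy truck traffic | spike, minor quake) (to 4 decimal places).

By total probability over the 4 (heavy truck traffic, nearby quarry blast) configurations:
  P(spike | minor quake) = 0.32·0.76·0.98 + 0.85·0.76·0.02 + 0.68·0.24·0.98 + 0.93·0.24·0.02
        = 0.238336 + 0.012920 + 0.159936 + 0.004464 = 0.415656
The terms with heavy truck traffic present sum to 0.164400, so
  P(heavy truck traffic | spike, minor quake) = 0.164400 / 0.415656 ≈ 0.3955

P(heavy truck traffic | spike, minor quake) ≈ 0.3955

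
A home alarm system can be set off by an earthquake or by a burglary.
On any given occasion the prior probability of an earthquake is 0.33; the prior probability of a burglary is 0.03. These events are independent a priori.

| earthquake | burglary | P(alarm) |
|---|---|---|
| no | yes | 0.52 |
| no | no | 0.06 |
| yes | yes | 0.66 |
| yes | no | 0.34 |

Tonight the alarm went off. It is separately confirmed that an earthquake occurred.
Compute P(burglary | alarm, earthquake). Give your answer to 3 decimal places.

Numerator (weight on configurations with burglary): 0.66*0.03 = 0.019800
Normalizer over all consistent configurations: 0.34*0.97 + 0.66*0.03 = 0.349600
P(burglary | alarm, earthquake) = 0.019800/0.349600 ≈ 0.057

P(burglary | alarm, earthquake) ≈ 0.057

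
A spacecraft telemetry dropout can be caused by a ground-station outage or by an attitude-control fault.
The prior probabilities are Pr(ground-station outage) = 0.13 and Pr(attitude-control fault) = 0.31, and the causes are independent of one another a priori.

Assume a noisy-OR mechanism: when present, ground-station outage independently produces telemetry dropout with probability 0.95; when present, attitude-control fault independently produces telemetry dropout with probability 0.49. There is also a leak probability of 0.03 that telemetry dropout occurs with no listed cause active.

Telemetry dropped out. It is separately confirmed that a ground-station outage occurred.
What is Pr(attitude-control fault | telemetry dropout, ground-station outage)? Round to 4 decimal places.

Under noisy-OR, P(telemetry dropout | causes) = 1 − (1−0.03)·∏(1−qᵢ) over the active causes.
For the numerator, keep only attitude-control fault=true terms: 0.975265*0.31 = 0.302332
The normalizing constant is 0.9515*0.69 + 0.975265*0.31 = 0.958867
Posterior = 0.302332 / 0.958867 ≈ 0.3153

Pr(attitude-control fault | telemetry dropout, ground-station outage) ≈ 0.3153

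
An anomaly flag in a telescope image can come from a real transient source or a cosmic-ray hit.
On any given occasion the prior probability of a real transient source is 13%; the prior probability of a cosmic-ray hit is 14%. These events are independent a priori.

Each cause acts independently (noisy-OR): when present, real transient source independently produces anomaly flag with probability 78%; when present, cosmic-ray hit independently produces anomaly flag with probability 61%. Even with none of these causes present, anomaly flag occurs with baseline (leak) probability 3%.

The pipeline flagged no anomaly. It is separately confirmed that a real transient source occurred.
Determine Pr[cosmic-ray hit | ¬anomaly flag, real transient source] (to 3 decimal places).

Under noisy-OR, P(anomaly flag | causes) = 1 − (1−0.03)·∏(1−qᵢ) over the active causes.
Numerator (weight on configurations with cosmic-ray hit): 0.083226·0.14 = 0.011652
Normalizer over all consistent configurations: 0.2134·0.86 + 0.083226·0.14 = 0.195176
P(cosmic-ray hit | ¬anomaly flag, real transient source) = 0.011652/0.195176 ≈ 0.060

Pr[cosmic-ray hit | ¬anomaly flag, real transient source] ≈ 0.060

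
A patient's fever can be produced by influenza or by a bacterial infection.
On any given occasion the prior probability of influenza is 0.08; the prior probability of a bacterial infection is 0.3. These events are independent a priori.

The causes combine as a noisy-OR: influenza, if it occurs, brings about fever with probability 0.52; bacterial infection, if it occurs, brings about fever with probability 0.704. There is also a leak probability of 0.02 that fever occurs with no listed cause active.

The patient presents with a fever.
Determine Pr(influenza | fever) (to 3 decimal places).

Pr(influenza | fever) ≈ 0.194

Under noisy-OR, P(fever | causes) = 1 − (1−0.02)·∏(1−qᵢ) over the active causes.
P(fever) = 0.02·0.92·0.7 + 0.70992·0.92·0.3 + 0.5296·0.08·0.7 + 0.860762·0.08·0.3 = 0.012880 + 0.195938 + 0.029658 + 0.020658 = 0.259134
Restricting to configurations with influenza present: 0.029658 + 0.020658 = 0.050316.
P(influenza | fever) = 0.050316 / 0.259134 ≈ 0.194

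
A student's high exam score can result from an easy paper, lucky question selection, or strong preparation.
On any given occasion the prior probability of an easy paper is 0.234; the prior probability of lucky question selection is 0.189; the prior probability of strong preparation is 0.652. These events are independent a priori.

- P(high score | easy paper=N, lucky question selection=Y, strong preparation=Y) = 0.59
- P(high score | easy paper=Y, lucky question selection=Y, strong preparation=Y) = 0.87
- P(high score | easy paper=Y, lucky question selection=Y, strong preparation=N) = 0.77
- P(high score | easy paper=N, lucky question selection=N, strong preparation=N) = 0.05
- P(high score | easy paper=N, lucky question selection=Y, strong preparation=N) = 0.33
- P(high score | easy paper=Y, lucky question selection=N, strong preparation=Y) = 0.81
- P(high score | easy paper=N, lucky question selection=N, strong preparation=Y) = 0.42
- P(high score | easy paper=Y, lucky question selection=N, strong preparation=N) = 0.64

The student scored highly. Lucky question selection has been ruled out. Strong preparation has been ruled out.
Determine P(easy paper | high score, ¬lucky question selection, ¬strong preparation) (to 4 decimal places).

P(easy paper | high score, ¬lucky question selection, ¬strong preparation) ≈ 0.7963

For the numerator, keep only easy paper=true terms: 0.64*0.234 = 0.149760
Denominator P(high score | ¬lucky question selection, ¬strong preparation): 0.05*0.766 + 0.64*0.234 = 0.188060
P(easy paper | high score, ¬lucky question selection, ¬strong preparation) = 0.149760/0.188060 ≈ 0.7963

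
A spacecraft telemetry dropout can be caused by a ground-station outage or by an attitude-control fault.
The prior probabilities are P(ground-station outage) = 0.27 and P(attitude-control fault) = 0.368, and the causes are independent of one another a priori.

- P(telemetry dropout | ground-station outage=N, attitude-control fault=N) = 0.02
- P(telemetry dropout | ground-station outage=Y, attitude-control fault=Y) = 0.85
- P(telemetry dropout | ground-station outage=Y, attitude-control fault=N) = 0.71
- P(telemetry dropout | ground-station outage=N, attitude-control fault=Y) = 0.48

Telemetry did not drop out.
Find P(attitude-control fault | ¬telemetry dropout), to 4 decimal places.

P(¬telemetry dropout) = 0.98*0.73*0.632 + 0.52*0.73*0.368 + 0.29*0.27*0.632 + 0.15*0.27*0.368 = 0.452133 + 0.139693 + 0.049486 + 0.014904 = 0.656216
The attitude-control fault-present share is 0.139693 + 0.014904 = 0.154597.
P(attitude-control fault | ¬telemetry dropout) = 0.154597 / 0.656216 ≈ 0.2356

P(attitude-control fault | ¬telemetry dropout) ≈ 0.2356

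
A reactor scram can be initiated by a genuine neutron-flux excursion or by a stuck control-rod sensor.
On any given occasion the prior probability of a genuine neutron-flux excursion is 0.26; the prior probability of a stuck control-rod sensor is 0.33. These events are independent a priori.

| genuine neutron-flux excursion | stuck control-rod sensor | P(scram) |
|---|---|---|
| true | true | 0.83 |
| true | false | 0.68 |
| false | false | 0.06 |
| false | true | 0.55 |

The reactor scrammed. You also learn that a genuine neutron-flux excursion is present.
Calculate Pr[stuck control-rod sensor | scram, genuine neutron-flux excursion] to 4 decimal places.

Enumerate both values of stuck control-rod sensor and weight by the priors:
  P(scram | genuine neutron-flux excursion) = 0.68×0.67 + 0.83×0.33
        = 0.455600 + 0.273900 = 0.729500
Configurations with stuck control-rod sensor contribute 0.273900, so
  P(stuck control-rod sensor | scram, genuine neutron-flux excursion) = 0.273900 / 0.729500 ≈ 0.3755

Pr[stuck control-rod sensor | scram, genuine neutron-flux excursion] ≈ 0.3755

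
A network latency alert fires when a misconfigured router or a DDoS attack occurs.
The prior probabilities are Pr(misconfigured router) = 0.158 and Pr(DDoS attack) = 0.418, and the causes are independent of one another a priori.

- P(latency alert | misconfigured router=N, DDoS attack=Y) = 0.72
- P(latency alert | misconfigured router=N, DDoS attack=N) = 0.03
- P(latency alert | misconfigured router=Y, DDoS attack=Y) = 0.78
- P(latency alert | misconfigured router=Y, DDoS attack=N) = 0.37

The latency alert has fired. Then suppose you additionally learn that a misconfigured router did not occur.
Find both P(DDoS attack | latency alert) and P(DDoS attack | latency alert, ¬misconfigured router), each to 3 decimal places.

P(DDoS attack | latency alert) ≈ 0.862; P(DDoS attack | latency alert, ¬misconfigured router) ≈ 0.945

Numerator (weight on configurations with DDoS attack): 0.253408 + 0.051514 = 0.304922
Denominator P(latency alert): 0.03×0.842×0.582 + 0.72×0.842×0.418 + 0.37×0.158×0.582 + 0.78×0.158×0.418 = 0.353647
P(DDoS attack | latency alert) = 0.304922/0.353647 ≈ 0.862

With the extra evidence:
Numerator (weight on configurations with DDoS attack): 0.72·0.418 = 0.300960
Normalizer over all consistent configurations: 0.03·0.582 + 0.72·0.418 = 0.318420
Posterior = 0.300960 / 0.318420 ≈ 0.945
With misconfigured router excluded, DDoS attack must carry more of the explanatory weight for the latency alert.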